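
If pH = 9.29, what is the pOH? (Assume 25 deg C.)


At 25 deg C, pH + pOH = 14.
pOH = 14 - pH = 14 - 9.29
pOH = 4.71:

4.71


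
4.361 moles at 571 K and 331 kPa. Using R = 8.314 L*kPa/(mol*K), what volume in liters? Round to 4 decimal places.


PV = nRT, solve for V = nRT / P.
nRT = 4.361 * 8.314 * 571 = 20702.9491
V = 20702.9491 / 331
V = 62.54667402 L, rounded to 4 dp:

62.5467 L


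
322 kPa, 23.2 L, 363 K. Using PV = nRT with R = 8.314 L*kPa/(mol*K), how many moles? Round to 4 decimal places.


PV = nRT, solve for n = PV / (RT).
PV = 322 * 23.2 = 7470.4
RT = 8.314 * 363 = 3017.982
n = 7470.4 / 3017.982
n = 2.47529641 mol, rounded to 4 dp:

2.4753 mol


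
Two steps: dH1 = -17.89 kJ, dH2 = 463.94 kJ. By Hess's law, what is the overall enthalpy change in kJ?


Hess's law: enthalpy is a state function, so add the step enthalpies.
dH_total = dH1 + dH2 = -17.89 + (463.94)
dH_total = 446.05 kJ:

446.05 kJ


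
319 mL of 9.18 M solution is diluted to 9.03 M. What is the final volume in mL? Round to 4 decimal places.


Dilution: M1*V1 = M2*V2, solve for V2.
V2 = M1*V1 / M2
V2 = 9.18 * 319 / 9.03
V2 = 2928.42 / 9.03
V2 = 324.29900332 mL, rounded to 4 dp:

324.2990 mL


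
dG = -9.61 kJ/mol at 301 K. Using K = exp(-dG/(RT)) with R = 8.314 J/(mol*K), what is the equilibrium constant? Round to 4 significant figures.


dG is in kJ/mol; multiply by 1000 to match R in J/(mol*K).
RT = 8.314 * 301 = 2502.514 J/mol
exponent = -dG*1000 / (RT) = -(-9.61*1000) / 2502.514 = 3.84013836
K = exp(3.84013836)
K = 46.531912, rounded to 4 significant figures:

46.53


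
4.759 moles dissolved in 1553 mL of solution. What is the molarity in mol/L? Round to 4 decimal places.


Convert volume to liters: V_L = V_mL / 1000.
V_L = 1553 / 1000 = 1.553 L
M = n / V_L = 4.759 / 1.553
M = 3.0643915 mol/L, rounded to 4 dp:

3.0644 mol/L


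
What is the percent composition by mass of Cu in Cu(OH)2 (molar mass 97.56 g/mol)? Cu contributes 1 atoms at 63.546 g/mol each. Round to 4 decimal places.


pct = 100 * (n_elem * M_elem) / M_total
mass_contribution = 1 * 63.546 = 63.546 g/mol
pct = 100 * 63.546 / 97.56
pct = 65.13530135 %, rounded to 4 dp:

65.1353 %


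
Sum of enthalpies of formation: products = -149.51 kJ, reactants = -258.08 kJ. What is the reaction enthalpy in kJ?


dH_rxn = sum(dH_f products) - sum(dH_f reactants)
dH_rxn = -149.51 - (-258.08)
dH_rxn = 108.57 kJ:

108.57 kJ


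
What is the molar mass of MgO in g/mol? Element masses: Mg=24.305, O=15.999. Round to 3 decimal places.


M = sum(count * atomic_mass) over atoms.
M = 1*24.305 + 1*15.999
M = 24.305 + 15.999
M = 40.304 g/mol, rounded to 3 dp:

40.304 g/mol


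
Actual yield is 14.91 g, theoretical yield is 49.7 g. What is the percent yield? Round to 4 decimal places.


% yield = 100 * actual / theoretical
% yield = 100 * 14.91 / 49.7
% yield = 30.0 %, rounded to 4 dp:

30.0000 %


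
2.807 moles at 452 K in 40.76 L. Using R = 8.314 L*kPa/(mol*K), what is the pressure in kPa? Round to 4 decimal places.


PV = nRT, solve for P = nRT / V.
nRT = 2.807 * 8.314 * 452 = 10548.5039
P = 10548.5039 / 40.76
P = 258.79548332 kPa, rounded to 4 dp:

258.7955 kPa


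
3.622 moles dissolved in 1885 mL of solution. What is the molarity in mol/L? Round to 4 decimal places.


Convert volume to liters: V_L = V_mL / 1000.
V_L = 1885 / 1000 = 1.885 L
M = n / V_L = 3.622 / 1.885
M = 1.92148541 mol/L, rounded to 4 dp:

1.9215 mol/L


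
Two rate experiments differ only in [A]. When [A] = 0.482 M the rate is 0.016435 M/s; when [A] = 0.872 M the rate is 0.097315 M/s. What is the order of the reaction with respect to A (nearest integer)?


Rate is proportional to [A]^n, so rate2/rate1 = ([A]2/[A]1)^n. Take logs to solve for n.
rate2/rate1 = 0.097315 / 0.016435 = 5.9212
[A]2/[A]1 = 0.872 / 0.482 = 1.8091
n = ln(5.9212) / ln(1.8091) = 3.0
Nearest integer order:

3


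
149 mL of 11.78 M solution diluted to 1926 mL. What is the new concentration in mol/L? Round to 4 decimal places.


Dilution: M1*V1 = M2*V2, solve for M2.
M2 = M1*V1 / V2
M2 = 11.78 * 149 / 1926
M2 = 1755.22 / 1926
M2 = 0.91132918 mol/L, rounded to 4 dp:

0.9113 mol/L


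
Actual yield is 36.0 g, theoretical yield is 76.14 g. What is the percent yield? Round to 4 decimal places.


% yield = 100 * actual / theoretical
% yield = 100 * 36.0 / 76.14
% yield = 47.28132388 %, rounded to 4 dp:

47.2813 %


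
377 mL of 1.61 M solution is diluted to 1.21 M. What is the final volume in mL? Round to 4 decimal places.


Dilution: M1*V1 = M2*V2, solve for V2.
V2 = M1*V1 / M2
V2 = 1.61 * 377 / 1.21
V2 = 606.97 / 1.21
V2 = 501.62809917 mL, rounded to 4 dp:

501.6281 mL


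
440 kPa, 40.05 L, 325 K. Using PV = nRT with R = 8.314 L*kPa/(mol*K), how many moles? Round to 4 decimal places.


PV = nRT, solve for n = PV / (RT).
PV = 440 * 40.05 = 17622.0
RT = 8.314 * 325 = 2702.05
n = 17622.0 / 2702.05
n = 6.52171499 mol, rounded to 4 dp:

6.5217 mol


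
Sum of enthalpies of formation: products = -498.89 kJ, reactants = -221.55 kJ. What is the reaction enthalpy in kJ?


dH_rxn = sum(dH_f products) - sum(dH_f reactants)
dH_rxn = -498.89 - (-221.55)
dH_rxn = -277.34 kJ:

-277.34 kJ


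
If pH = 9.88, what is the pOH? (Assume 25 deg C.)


At 25 deg C, pH + pOH = 14.
pOH = 14 - pH = 14 - 9.88
pOH = 4.12:

4.12


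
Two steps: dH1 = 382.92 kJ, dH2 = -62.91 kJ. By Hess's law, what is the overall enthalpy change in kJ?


Hess's law: enthalpy is a state function, so add the step enthalpies.
dH_total = dH1 + dH2 = 382.92 + (-62.91)
dH_total = 320.01 kJ:

320.01 kJ


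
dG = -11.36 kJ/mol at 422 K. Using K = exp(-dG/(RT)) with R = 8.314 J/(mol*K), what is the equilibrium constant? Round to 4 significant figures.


dG is in kJ/mol; multiply by 1000 to match R in J/(mol*K).
RT = 8.314 * 422 = 3508.508 J/mol
exponent = -dG*1000 / (RT) = -(-11.36*1000) / 3508.508 = 3.23784355
K = exp(3.23784355)
K = 25.478719, rounded to 4 significant figures:

25.48


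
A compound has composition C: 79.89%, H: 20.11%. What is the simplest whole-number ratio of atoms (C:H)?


Assume 100 g of compound, divide each mass% by atomic mass to get moles, then normalize by the smallest to get a raw atom ratio.
Moles per 100 g: C: 79.89/12.011 = 6.6514, H: 20.11/1.008 = 19.9504
Raw ratio (divide by min = 6.6514): C: 1.0, H: 2.999
Multiply by 1 to clear fractions: C: 1.0 ~= 1, H: 2.999 ~= 3
Reduce by GCD to get the simplest whole-number ratio:

1:3


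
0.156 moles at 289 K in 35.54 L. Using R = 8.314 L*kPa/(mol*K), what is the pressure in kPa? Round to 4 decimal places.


PV = nRT, solve for P = nRT / V.
nRT = 0.156 * 8.314 * 289 = 374.8284
P = 374.8284 / 35.54
P = 10.54666292 kPa, rounded to 4 dp:

10.5467 kPa


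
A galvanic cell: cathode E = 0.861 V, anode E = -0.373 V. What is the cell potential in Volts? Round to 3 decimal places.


Standard cell potential: E_cell = E_cathode - E_anode.
E_cell = 0.861 - (-0.373)
E_cell = 1.234 V, rounded to 3 dp:

1.234 V


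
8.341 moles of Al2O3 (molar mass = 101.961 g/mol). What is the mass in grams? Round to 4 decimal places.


mass = n * M
mass = 8.341 * 101.961
mass = 850.456701 g, rounded to 4 dp:

850.4567 g


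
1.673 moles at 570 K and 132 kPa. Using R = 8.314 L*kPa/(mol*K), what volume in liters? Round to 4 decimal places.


PV = nRT, solve for V = nRT / P.
nRT = 1.673 * 8.314 * 570 = 7928.3135
V = 7928.3135 / 132
V = 60.06298106 L, rounded to 4 dp:

60.0630 L


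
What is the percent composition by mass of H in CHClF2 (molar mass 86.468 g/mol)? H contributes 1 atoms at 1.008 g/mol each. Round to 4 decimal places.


pct = 100 * (n_elem * M_elem) / M_total
mass_contribution = 1 * 1.008 = 1.008 g/mol
pct = 100 * 1.008 / 86.468
pct = 1.16574918 %, rounded to 4 dp:

1.1657 %


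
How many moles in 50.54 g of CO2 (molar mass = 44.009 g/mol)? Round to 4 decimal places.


n = mass / M
n = 50.54 / 44.009
n = 1.14840146 mol, rounded to 4 dp:

1.1484 mol


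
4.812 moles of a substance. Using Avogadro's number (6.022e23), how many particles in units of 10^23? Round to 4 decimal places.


N = n * NA, then divide by 1e23 for the requested units.
N / 1e23 = n * 6.022
N / 1e23 = 4.812 * 6.022
N / 1e23 = 28.977864, rounded to 4 dp:

28.9779


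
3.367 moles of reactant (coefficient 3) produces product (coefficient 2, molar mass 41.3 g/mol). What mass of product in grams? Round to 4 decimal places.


Use the coefficient ratio to convert reactant moles to product moles, then multiply by the product's molar mass.
moles_P = moles_R * (coeff_P / coeff_R) = 3.367 * (2/3) = 2.244667
mass_P = moles_P * M_P = 2.244667 * 41.3
mass_P = 92.7047471 g, rounded to 4 dp:

92.7047 g


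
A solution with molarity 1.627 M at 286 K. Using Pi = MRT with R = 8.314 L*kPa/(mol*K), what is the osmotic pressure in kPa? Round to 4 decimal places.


Osmotic pressure (van't Hoff): Pi = M*R*T.
RT = 8.314 * 286 = 2377.804
Pi = 1.627 * 2377.804
Pi = 3868.687108 kPa, rounded to 4 dp:

3868.6871 kPa


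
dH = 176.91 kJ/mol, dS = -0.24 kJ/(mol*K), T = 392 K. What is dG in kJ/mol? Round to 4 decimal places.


Gibbs: dG = dH - T*dS (consistent units, dS already in kJ/(mol*K)).
T*dS = 392 * -0.24 = -94.08
dG = 176.91 - (-94.08)
dG = 270.99 kJ/mol, rounded to 4 dp:

270.9900 kJ/mol


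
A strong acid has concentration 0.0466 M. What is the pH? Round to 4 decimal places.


A strong acid dissociates completely, so [H+] equals the given concentration.
pH = -log10([H+]) = -log10(0.0466)
pH = 1.33161408, rounded to 4 dp:

1.3316


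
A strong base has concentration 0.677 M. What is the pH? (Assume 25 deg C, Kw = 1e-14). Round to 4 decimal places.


A strong base dissociates completely, so [OH-] equals the given concentration.
pOH = -log10([OH-]) = -log10(0.677) = 0.169411
pH = 14 - pOH = 14 - 0.169411
pH = 13.830589, rounded to 4 dp:

13.8306


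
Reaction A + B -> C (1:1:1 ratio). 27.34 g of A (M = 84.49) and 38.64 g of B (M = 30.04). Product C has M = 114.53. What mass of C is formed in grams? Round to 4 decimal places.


Find moles of each reactant; the smaller value is the limiting reagent in a 1:1:1 reaction, so moles_C equals moles of the limiter.
n_A = mass_A / M_A = 27.34 / 84.49 = 0.323589 mol
n_B = mass_B / M_B = 38.64 / 30.04 = 1.286285 mol
Limiting reagent: A (smaller), n_limiting = 0.323589 mol
mass_C = n_limiting * M_C = 0.323589 * 114.53
mass_C = 37.06064817 g, rounded to 4 dp:

37.0606 g


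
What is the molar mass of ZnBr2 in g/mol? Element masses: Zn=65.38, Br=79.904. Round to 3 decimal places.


M = sum(count * atomic_mass) over atoms.
M = 1*65.38 + 2*79.904
M = 65.38 + 159.808
M = 225.188 g/mol, rounded to 3 dp:

225.188 g/mol


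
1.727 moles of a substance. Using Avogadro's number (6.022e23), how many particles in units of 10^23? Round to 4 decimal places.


N = n * NA, then divide by 1e23 for the requested units.
N / 1e23 = n * 6.022
N / 1e23 = 1.727 * 6.022
N / 1e23 = 10.399994, rounded to 4 dp:

10.4000


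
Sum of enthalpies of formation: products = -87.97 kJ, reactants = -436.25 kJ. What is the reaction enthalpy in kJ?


dH_rxn = sum(dH_f products) - sum(dH_f reactants)
dH_rxn = -87.97 - (-436.25)
dH_rxn = 348.28 kJ:

348.28 kJ


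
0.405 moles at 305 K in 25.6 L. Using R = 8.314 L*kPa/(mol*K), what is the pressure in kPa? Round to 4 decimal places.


PV = nRT, solve for P = nRT / V.
nRT = 0.405 * 8.314 * 305 = 1026.9869
P = 1026.9869 / 25.6
P = 40.11667578 kPa, rounded to 4 dp:

40.1167 kPa


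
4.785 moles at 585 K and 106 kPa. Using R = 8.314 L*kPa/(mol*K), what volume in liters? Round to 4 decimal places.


PV = nRT, solve for V = nRT / P.
nRT = 4.785 * 8.314 * 585 = 23272.7567
V = 23272.7567 / 106
V = 219.55430849 L, rounded to 4 dp:

219.5543 L


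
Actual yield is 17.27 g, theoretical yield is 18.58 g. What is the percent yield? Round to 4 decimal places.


% yield = 100 * actual / theoretical
% yield = 100 * 17.27 / 18.58
% yield = 92.94940797 %, rounded to 4 dp:

92.9494 %


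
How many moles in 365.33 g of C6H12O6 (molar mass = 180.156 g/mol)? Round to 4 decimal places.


n = mass / M
n = 365.33 / 180.156
n = 2.02785364 mol, rounded to 4 dp:

2.0279 mol


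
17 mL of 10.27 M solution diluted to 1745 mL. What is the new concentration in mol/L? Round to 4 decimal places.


Dilution: M1*V1 = M2*V2, solve for M2.
M2 = M1*V1 / V2
M2 = 10.27 * 17 / 1745
M2 = 174.59 / 1745
M2 = 0.10005158 mol/L, rounded to 4 dp:

0.1001 mol/L


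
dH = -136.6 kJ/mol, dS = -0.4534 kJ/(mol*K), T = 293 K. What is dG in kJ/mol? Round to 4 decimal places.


Gibbs: dG = dH - T*dS (consistent units, dS already in kJ/(mol*K)).
T*dS = 293 * -0.4534 = -132.8462
dG = -136.6 - (-132.8462)
dG = -3.7538 kJ/mol, rounded to 4 dp:

-3.7538 kJ/mol


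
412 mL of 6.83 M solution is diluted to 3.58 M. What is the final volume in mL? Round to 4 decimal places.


Dilution: M1*V1 = M2*V2, solve for V2.
V2 = M1*V1 / M2
V2 = 6.83 * 412 / 3.58
V2 = 2813.96 / 3.58
V2 = 786.02234637 mL, rounded to 4 dp:

786.0223 mL


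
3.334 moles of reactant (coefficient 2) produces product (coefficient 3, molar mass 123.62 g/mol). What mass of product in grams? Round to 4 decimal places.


Use the coefficient ratio to convert reactant moles to product moles, then multiply by the product's molar mass.
moles_P = moles_R * (coeff_P / coeff_R) = 3.334 * (3/2) = 5.001
mass_P = moles_P * M_P = 5.001 * 123.62
mass_P = 618.22362 g, rounded to 4 dp:

618.2236 g


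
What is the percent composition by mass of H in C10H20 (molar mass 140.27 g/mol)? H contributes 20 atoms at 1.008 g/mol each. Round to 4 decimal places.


pct = 100 * (n_elem * M_elem) / M_total
mass_contribution = 20 * 1.008 = 20.16 g/mol
pct = 100 * 20.16 / 140.27
pct = 14.37228203 %, rounded to 4 dp:

14.3723 %


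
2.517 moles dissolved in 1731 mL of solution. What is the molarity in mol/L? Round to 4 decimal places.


Convert volume to liters: V_L = V_mL / 1000.
V_L = 1731 / 1000 = 1.731 L
M = n / V_L = 2.517 / 1.731
M = 1.45407279 mol/L, rounded to 4 dp:

1.4541 mol/L


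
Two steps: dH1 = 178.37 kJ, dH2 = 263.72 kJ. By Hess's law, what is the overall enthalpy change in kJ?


Hess's law: enthalpy is a state function, so add the step enthalpies.
dH_total = dH1 + dH2 = 178.37 + (263.72)
dH_total = 442.09 kJ:

442.09 kJ


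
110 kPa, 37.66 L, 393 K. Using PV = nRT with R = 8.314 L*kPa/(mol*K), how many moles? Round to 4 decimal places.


PV = nRT, solve for n = PV / (RT).
PV = 110 * 37.66 = 4142.6
RT = 8.314 * 393 = 3267.402
n = 4142.6 / 3267.402
n = 1.26785746 mol, rounded to 4 dp:

1.2679 mol


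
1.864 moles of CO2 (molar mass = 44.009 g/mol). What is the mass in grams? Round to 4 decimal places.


mass = n * M
mass = 1.864 * 44.009
mass = 82.032776 g, rounded to 4 dp:

82.0328 g


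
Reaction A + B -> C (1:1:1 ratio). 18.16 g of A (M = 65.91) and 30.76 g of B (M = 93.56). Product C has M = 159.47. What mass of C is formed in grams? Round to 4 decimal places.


Find moles of each reactant; the smaller value is the limiting reagent in a 1:1:1 reaction, so moles_C equals moles of the limiter.
n_A = mass_A / M_A = 18.16 / 65.91 = 0.275527 mol
n_B = mass_B / M_B = 30.76 / 93.56 = 0.328773 mol
Limiting reagent: A (smaller), n_limiting = 0.275527 mol
mass_C = n_limiting * M_C = 0.275527 * 159.47
mass_C = 43.93829069 g, rounded to 4 dp:

43.9383 g


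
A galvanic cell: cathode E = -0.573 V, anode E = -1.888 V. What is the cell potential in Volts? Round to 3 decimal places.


Standard cell potential: E_cell = E_cathode - E_anode.
E_cell = -0.573 - (-1.888)
E_cell = 1.315 V, rounded to 3 dp:

1.315 V


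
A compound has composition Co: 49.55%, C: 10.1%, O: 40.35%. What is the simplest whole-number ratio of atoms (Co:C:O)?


Assume 100 g of compound, divide each mass% by atomic mass to get moles, then normalize by the smallest to get a raw atom ratio.
Moles per 100 g: Co: 49.55/58.933 = 0.8408, C: 10.1/12.011 = 0.8409, O: 40.35/15.999 = 2.522
Raw ratio (divide by min = 0.8408): Co: 1.0, C: 1.0, O: 3.0
Multiply by 1 to clear fractions: Co: 1.0 ~= 1, C: 1.0 ~= 1, O: 3.0 ~= 3
Reduce by GCD to get the simplest whole-number ratio:

1:1:3


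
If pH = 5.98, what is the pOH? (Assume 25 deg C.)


At 25 deg C, pH + pOH = 14.
pOH = 14 - pH = 14 - 5.98
pOH = 8.02:

8.02


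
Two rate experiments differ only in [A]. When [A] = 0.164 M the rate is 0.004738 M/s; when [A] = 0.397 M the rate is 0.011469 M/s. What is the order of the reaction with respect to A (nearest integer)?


Rate is proportional to [A]^n, so rate2/rate1 = ([A]2/[A]1)^n. Take logs to solve for n.
rate2/rate1 = 0.011469 / 0.004738 = 2.4206
[A]2/[A]1 = 0.397 / 0.164 = 2.4207
n = ln(2.4206) / ln(2.4207) = 1.0
Nearest integer order:

1


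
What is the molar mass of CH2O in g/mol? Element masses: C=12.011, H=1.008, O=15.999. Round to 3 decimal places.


M = sum(count * atomic_mass) over atoms.
M = 1*12.011 + 2*1.008 + 1*15.999
M = 12.011 + 2.016 + 15.999
M = 30.026 g/mol, rounded to 3 dp:

30.026 g/mol


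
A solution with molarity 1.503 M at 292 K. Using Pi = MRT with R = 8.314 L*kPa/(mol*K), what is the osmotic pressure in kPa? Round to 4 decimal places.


Osmotic pressure (van't Hoff): Pi = M*R*T.
RT = 8.314 * 292 = 2427.688
Pi = 1.503 * 2427.688
Pi = 3648.815064 kPa, rounded to 4 dp:

3648.8151 kPa


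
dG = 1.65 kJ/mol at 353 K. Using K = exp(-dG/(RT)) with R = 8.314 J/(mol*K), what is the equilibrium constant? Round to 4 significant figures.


dG is in kJ/mol; multiply by 1000 to match R in J/(mol*K).
RT = 8.314 * 353 = 2934.842 J/mol
exponent = -dG*1000 / (RT) = -(1.65*1000) / 2934.842 = -0.56221084
K = exp(-0.56221084)
K = 0.56994761, rounded to 4 significant figures:

0.5699


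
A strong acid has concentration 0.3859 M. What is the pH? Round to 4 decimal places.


A strong acid dissociates completely, so [H+] equals the given concentration.
pH = -log10([H+]) = -log10(0.3859)
pH = 0.41352522, rounded to 4 dp:

0.4135


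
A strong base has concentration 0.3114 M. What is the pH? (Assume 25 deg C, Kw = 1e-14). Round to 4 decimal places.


A strong base dissociates completely, so [OH-] equals the given concentration.
pOH = -log10([OH-]) = -log10(0.3114) = 0.506681
pH = 14 - pOH = 14 - 0.506681
pH = 13.493319, rounded to 4 dp:

13.4933


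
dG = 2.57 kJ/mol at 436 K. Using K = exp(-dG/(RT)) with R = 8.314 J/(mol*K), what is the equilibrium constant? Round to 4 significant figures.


dG is in kJ/mol; multiply by 1000 to match R in J/(mol*K).
RT = 8.314 * 436 = 3624.904 J/mol
exponent = -dG*1000 / (RT) = -(2.57*1000) / 3624.904 = -0.70898429
K = exp(-0.70898429)
K = 0.49214382, rounded to 4 significant figures:

0.4921


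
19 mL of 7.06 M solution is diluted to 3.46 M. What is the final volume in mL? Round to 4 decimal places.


Dilution: M1*V1 = M2*V2, solve for V2.
V2 = M1*V1 / M2
V2 = 7.06 * 19 / 3.46
V2 = 134.14 / 3.46
V2 = 38.76878613 mL, rounded to 4 dp:

38.7688 mL


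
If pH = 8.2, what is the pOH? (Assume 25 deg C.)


At 25 deg C, pH + pOH = 14.
pOH = 14 - pH = 14 - 8.2
pOH = 5.8:

5.80


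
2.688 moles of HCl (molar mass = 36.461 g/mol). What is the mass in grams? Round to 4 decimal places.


mass = n * M
mass = 2.688 * 36.461
mass = 98.007168 g, rounded to 4 dp:

98.0072 g


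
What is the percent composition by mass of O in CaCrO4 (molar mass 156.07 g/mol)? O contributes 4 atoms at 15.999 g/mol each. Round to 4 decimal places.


pct = 100 * (n_elem * M_elem) / M_total
mass_contribution = 4 * 15.999 = 63.996 g/mol
pct = 100 * 63.996 / 156.07
pct = 41.00467739 %, rounded to 4 dp:

41.0047 %


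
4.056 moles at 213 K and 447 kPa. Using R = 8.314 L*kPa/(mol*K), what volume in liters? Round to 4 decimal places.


PV = nRT, solve for V = nRT / P.
nRT = 4.056 * 8.314 * 213 = 7182.6974
V = 7182.6974 / 447
V = 16.06867427 L, rounded to 4 dp:

16.0687 L


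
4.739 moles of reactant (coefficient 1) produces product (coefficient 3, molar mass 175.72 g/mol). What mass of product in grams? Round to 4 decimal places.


Use the coefficient ratio to convert reactant moles to product moles, then multiply by the product's molar mass.
moles_P = moles_R * (coeff_P / coeff_R) = 4.739 * (3/1) = 14.217
mass_P = moles_P * M_P = 14.217 * 175.72
mass_P = 2498.21124 g, rounded to 4 dp:

2498.2112 g


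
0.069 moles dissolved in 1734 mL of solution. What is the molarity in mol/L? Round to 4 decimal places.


Convert volume to liters: V_L = V_mL / 1000.
V_L = 1734 / 1000 = 1.734 L
M = n / V_L = 0.069 / 1.734
M = 0.03979239 mol/L, rounded to 4 dp:

0.0398 mol/L


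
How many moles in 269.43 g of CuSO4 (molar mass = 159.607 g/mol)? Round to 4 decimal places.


n = mass / M
n = 269.43 / 159.607
n = 1.68808386 mol, rounded to 4 dp:

1.6881 mol


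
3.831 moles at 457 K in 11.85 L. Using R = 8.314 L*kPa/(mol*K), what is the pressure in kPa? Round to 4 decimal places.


PV = nRT, solve for P = nRT / V.
nRT = 3.831 * 8.314 * 457 = 14555.8768
P = 14555.8768 / 11.85
P = 1228.34403376 kPa, rounded to 4 dp:

1228.3440 kPa


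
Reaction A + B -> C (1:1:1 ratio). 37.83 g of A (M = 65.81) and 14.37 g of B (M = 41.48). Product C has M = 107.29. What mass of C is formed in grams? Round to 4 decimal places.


Find moles of each reactant; the smaller value is the limiting reagent in a 1:1:1 reaction, so moles_C equals moles of the limiter.
n_A = mass_A / M_A = 37.83 / 65.81 = 0.574837 mol
n_B = mass_B / M_B = 14.37 / 41.48 = 0.346432 mol
Limiting reagent: B (smaller), n_limiting = 0.346432 mol
mass_C = n_limiting * M_C = 0.346432 * 107.29
mass_C = 37.16868928 g, rounded to 4 dp:

37.1687 g


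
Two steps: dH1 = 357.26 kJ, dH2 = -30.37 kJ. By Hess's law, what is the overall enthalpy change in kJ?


Hess's law: enthalpy is a state function, so add the step enthalpies.
dH_total = dH1 + dH2 = 357.26 + (-30.37)
dH_total = 326.89 kJ:

326.89 kJ


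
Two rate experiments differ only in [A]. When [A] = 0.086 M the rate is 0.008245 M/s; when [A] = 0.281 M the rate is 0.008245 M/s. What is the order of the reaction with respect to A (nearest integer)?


Rate is proportional to [A]^n, so rate2/rate1 = ([A]2/[A]1)^n. Take logs to solve for n.
rate2/rate1 = 0.008245 / 0.008245 = 1.0
[A]2/[A]1 = 0.281 / 0.086 = 3.2674
n = ln(1.0) / ln(3.2674) = 0.0
Nearest integer order:

0


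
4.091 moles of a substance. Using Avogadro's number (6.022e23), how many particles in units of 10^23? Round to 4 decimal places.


N = n * NA, then divide by 1e23 for the requested units.
N / 1e23 = n * 6.022
N / 1e23 = 4.091 * 6.022
N / 1e23 = 24.636002, rounded to 4 dp:

24.6360


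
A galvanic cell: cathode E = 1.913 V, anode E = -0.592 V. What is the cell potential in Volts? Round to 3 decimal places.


Standard cell potential: E_cell = E_cathode - E_anode.
E_cell = 1.913 - (-0.592)
E_cell = 2.505 V, rounded to 3 dp:

2.505 V


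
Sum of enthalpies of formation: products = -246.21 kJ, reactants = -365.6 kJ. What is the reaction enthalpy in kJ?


dH_rxn = sum(dH_f products) - sum(dH_f reactants)
dH_rxn = -246.21 - (-365.6)
dH_rxn = 119.39 kJ:

119.39 kJ


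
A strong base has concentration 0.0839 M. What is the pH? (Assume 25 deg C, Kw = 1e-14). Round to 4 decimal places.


A strong base dissociates completely, so [OH-] equals the given concentration.
pOH = -log10([OH-]) = -log10(0.0839) = 1.076238
pH = 14 - pOH = 14 - 1.076238
pH = 12.923762, rounded to 4 dp:

12.9238


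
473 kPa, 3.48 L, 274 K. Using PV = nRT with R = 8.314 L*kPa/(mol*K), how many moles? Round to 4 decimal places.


PV = nRT, solve for n = PV / (RT).
PV = 473 * 3.48 = 1646.04
RT = 8.314 * 274 = 2278.036
n = 1646.04 / 2278.036
n = 0.72256979 mol, rounded to 4 dp:

0.7226 mol


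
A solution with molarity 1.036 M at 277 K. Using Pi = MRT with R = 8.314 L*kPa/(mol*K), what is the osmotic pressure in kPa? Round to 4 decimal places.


Osmotic pressure (van't Hoff): Pi = M*R*T.
RT = 8.314 * 277 = 2302.978
Pi = 1.036 * 2302.978
Pi = 2385.885208 kPa, rounded to 4 dp:

2385.8852 kPa


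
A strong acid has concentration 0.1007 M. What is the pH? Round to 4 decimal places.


A strong acid dissociates completely, so [H+] equals the given concentration.
pH = -log10([H+]) = -log10(0.1007)
pH = 0.99697053, rounded to 4 dp:

0.9970


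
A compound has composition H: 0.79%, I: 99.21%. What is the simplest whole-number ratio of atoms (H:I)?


Assume 100 g of compound, divide each mass% by atomic mass to get moles, then normalize by the smallest to get a raw atom ratio.
Moles per 100 g: H: 0.79/1.008 = 0.7837, I: 99.21/126.904 = 0.7818
Raw ratio (divide by min = 0.7818): H: 1.003, I: 1.0
Multiply by 1 to clear fractions: H: 1.003 ~= 1, I: 1.0 ~= 1
Reduce by GCD to get the simplest whole-number ratio:

1:1


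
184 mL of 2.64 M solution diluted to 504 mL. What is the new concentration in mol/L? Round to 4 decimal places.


Dilution: M1*V1 = M2*V2, solve for M2.
M2 = M1*V1 / V2
M2 = 2.64 * 184 / 504
M2 = 485.76 / 504
M2 = 0.96380952 mol/L, rounded to 4 dp:

0.9638 mol/L


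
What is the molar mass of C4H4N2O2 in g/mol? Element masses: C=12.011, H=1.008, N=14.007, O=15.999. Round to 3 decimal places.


M = sum(count * atomic_mass) over atoms.
M = 4*12.011 + 4*1.008 + 2*14.007 + 2*15.999
M = 48.044 + 4.032 + 28.014 + 31.998
M = 112.088 g/mol, rounded to 3 dp:

112.088 g/mol


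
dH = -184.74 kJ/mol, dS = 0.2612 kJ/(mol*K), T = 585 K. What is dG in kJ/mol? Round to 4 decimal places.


Gibbs: dG = dH - T*dS (consistent units, dS already in kJ/(mol*K)).
T*dS = 585 * 0.2612 = 152.802
dG = -184.74 - (152.802)
dG = -337.542 kJ/mol, rounded to 4 dp:

-337.5420 kJ/mol


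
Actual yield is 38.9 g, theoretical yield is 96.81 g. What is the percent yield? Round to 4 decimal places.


% yield = 100 * actual / theoretical
% yield = 100 * 38.9 / 96.81
% yield = 40.1817994 %, rounded to 4 dp:

40.1818 %


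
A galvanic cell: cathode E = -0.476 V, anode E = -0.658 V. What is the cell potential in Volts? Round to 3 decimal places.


Standard cell potential: E_cell = E_cathode - E_anode.
E_cell = -0.476 - (-0.658)
E_cell = 0.182 V, rounded to 3 dp:

0.182 V


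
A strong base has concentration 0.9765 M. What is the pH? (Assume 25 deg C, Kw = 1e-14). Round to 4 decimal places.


A strong base dissociates completely, so [OH-] equals the given concentration.
pOH = -log10([OH-]) = -log10(0.9765) = 0.010328
pH = 14 - pOH = 14 - 0.010328
pH = 13.989672, rounded to 4 dp:

13.9897


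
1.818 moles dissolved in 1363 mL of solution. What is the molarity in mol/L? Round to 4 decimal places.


Convert volume to liters: V_L = V_mL / 1000.
V_L = 1363 / 1000 = 1.363 L
M = n / V_L = 1.818 / 1.363
M = 1.33382245 mol/L, rounded to 4 dp:

1.3338 mol/L


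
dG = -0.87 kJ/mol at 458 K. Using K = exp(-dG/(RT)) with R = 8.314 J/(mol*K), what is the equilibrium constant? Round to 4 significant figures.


dG is in kJ/mol; multiply by 1000 to match R in J/(mol*K).
RT = 8.314 * 458 = 3807.812 J/mol
exponent = -dG*1000 / (RT) = -(-0.87*1000) / 3807.812 = 0.22847767
K = exp(0.22847767)
K = 1.2566855, rounded to 4 significant figures:

1.257


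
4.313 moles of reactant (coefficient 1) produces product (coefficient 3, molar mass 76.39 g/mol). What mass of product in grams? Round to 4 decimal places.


Use the coefficient ratio to convert reactant moles to product moles, then multiply by the product's molar mass.
moles_P = moles_R * (coeff_P / coeff_R) = 4.313 * (3/1) = 12.939
mass_P = moles_P * M_P = 12.939 * 76.39
mass_P = 988.41021 g, rounded to 4 dp:

988.4102 g


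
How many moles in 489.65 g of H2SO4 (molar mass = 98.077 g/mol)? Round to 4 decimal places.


n = mass / M
n = 489.65 / 98.077
n = 4.99250589 mol, rounded to 4 dp:

4.9925 mol


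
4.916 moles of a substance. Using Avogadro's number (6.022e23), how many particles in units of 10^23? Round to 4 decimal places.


N = n * NA, then divide by 1e23 for the requested units.
N / 1e23 = n * 6.022
N / 1e23 = 4.916 * 6.022
N / 1e23 = 29.604152, rounded to 4 dp:

29.6042


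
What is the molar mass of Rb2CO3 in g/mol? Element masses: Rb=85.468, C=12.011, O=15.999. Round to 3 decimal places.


M = sum(count * atomic_mass) over atoms.
M = 2*85.468 + 1*12.011 + 3*15.999
M = 170.936 + 12.011 + 47.997
M = 230.944 g/mol, rounded to 3 dp:

230.944 g/mol


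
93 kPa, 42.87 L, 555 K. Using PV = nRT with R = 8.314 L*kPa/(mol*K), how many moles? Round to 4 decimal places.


PV = nRT, solve for n = PV / (RT).
PV = 93 * 42.87 = 3986.91
RT = 8.314 * 555 = 4614.27
n = 3986.91 / 4614.27
n = 0.86403917 mol, rounded to 4 dp:

0.8640 mol


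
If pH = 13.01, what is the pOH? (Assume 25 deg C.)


At 25 deg C, pH + pOH = 14.
pOH = 14 - pH = 14 - 13.01
pOH = 0.99:

0.99


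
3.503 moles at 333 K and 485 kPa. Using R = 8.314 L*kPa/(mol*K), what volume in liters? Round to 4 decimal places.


PV = nRT, solve for V = nRT / P.
nRT = 3.503 * 8.314 * 333 = 9698.2727
V = 9698.2727 / 485
V = 19.99643856 L, rounded to 4 dp:

19.9964 L


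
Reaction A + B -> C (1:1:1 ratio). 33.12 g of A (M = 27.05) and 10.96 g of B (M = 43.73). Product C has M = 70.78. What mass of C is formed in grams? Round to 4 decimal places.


Find moles of each reactant; the smaller value is the limiting reagent in a 1:1:1 reaction, so moles_C equals moles of the limiter.
n_A = mass_A / M_A = 33.12 / 27.05 = 1.224399 mol
n_B = mass_B / M_B = 10.96 / 43.73 = 0.250629 mol
Limiting reagent: B (smaller), n_limiting = 0.250629 mol
mass_C = n_limiting * M_C = 0.250629 * 70.78
mass_C = 17.73952062 g, rounded to 4 dp:

17.7395 g


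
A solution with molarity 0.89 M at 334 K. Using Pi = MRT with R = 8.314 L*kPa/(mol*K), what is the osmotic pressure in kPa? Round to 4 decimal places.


Osmotic pressure (van't Hoff): Pi = M*R*T.
RT = 8.314 * 334 = 2776.876
Pi = 0.89 * 2776.876
Pi = 2471.41964 kPa, rounded to 4 dp:

2471.4196 kPa


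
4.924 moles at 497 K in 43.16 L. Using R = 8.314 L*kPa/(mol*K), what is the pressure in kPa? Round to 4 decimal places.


PV = nRT, solve for P = nRT / V.
nRT = 4.924 * 8.314 * 497 = 20346.2536
P = 20346.2536 / 43.16
P = 471.41458758 kPa, rounded to 4 dp:

471.4146 kPa


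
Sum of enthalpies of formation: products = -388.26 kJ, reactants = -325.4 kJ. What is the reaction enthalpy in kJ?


dH_rxn = sum(dH_f products) - sum(dH_f reactants)
dH_rxn = -388.26 - (-325.4)
dH_rxn = -62.86 kJ:

-62.86 kJ


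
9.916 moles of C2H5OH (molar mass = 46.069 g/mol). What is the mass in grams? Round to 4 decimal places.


mass = n * M
mass = 9.916 * 46.069
mass = 456.820204 g, rounded to 4 dp:

456.8202 g


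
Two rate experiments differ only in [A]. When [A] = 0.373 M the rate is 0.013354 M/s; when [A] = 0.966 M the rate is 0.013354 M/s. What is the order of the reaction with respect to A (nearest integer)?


Rate is proportional to [A]^n, so rate2/rate1 = ([A]2/[A]1)^n. Take logs to solve for n.
rate2/rate1 = 0.013354 / 0.013354 = 1.0
[A]2/[A]1 = 0.966 / 0.373 = 2.5898
n = ln(1.0) / ln(2.5898) = 0.0
Nearest integer order:

0


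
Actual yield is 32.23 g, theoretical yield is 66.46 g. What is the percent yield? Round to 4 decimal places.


% yield = 100 * actual / theoretical
% yield = 100 * 32.23 / 66.46
% yield = 48.49533554 %, rounded to 4 dp:

48.4953 %


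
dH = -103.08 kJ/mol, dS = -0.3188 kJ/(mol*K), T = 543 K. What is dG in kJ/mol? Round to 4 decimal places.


Gibbs: dG = dH - T*dS (consistent units, dS already in kJ/(mol*K)).
T*dS = 543 * -0.3188 = -173.1084
dG = -103.08 - (-173.1084)
dG = 70.0284 kJ/mol, rounded to 4 dp:

70.0284 kJ/mol


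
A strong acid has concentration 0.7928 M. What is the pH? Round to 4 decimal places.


A strong acid dissociates completely, so [H+] equals the given concentration.
pH = -log10([H+]) = -log10(0.7928)
pH = 0.10083636, rounded to 4 dp:

0.1008


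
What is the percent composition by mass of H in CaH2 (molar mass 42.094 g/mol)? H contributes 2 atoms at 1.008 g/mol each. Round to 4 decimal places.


pct = 100 * (n_elem * M_elem) / M_total
mass_contribution = 2 * 1.008 = 2.016 g/mol
pct = 100 * 2.016 / 42.094
pct = 4.78928113 %, rounded to 4 dp:

4.7893 %


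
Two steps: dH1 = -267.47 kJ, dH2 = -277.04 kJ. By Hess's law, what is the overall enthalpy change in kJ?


Hess's law: enthalpy is a state function, so add the step enthalpies.
dH_total = dH1 + dH2 = -267.47 + (-277.04)
dH_total = -544.51 kJ:

-544.51 kJ


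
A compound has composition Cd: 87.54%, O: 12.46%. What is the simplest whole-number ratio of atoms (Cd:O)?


Assume 100 g of compound, divide each mass% by atomic mass to get moles, then normalize by the smallest to get a raw atom ratio.
Moles per 100 g: Cd: 87.54/112.414 = 0.7787, O: 12.46/15.999 = 0.7788
Raw ratio (divide by min = 0.7787): Cd: 1.0, O: 1.0
Multiply by 1 to clear fractions: Cd: 1.0 ~= 1, O: 1.0 ~= 1
Reduce by GCD to get the simplest whole-number ratio:

1:1


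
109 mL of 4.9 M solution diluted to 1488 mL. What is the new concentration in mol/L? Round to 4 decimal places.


Dilution: M1*V1 = M2*V2, solve for M2.
M2 = M1*V1 / V2
M2 = 4.9 * 109 / 1488
M2 = 534.1 / 1488
M2 = 0.35893817 mol/L, rounded to 4 dp:

0.3589 mol/L


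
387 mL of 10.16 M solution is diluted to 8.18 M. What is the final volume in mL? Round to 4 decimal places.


Dilution: M1*V1 = M2*V2, solve for V2.
V2 = M1*V1 / M2
V2 = 10.16 * 387 / 8.18
V2 = 3931.92 / 8.18
V2 = 480.67481663 mL, rounded to 4 dp:

480.6748 mL


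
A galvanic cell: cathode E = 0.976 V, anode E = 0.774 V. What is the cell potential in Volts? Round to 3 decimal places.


Standard cell potential: E_cell = E_cathode - E_anode.
E_cell = 0.976 - (0.774)
E_cell = 0.202 V, rounded to 3 dp:

0.202 V


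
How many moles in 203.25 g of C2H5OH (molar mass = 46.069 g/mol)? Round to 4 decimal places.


n = mass / M
n = 203.25 / 46.069
n = 4.41186047 mol, rounded to 4 dp:

4.4119 mol


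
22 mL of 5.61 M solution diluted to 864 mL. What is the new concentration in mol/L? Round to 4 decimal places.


Dilution: M1*V1 = M2*V2, solve for M2.
M2 = M1*V1 / V2
M2 = 5.61 * 22 / 864
M2 = 123.42 / 864
M2 = 0.14284722 mol/L, rounded to 4 dp:

0.1428 mol/L


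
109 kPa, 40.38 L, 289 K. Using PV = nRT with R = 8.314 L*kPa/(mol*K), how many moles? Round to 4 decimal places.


PV = nRT, solve for n = PV / (RT).
PV = 109 * 40.38 = 4401.42
RT = 8.314 * 289 = 2402.746
n = 4401.42 / 2402.746
n = 1.83182908 mol, rounded to 4 dp:

1.8318 mol


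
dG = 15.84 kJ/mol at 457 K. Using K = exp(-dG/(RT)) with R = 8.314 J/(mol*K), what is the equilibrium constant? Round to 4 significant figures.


dG is in kJ/mol; multiply by 1000 to match R in J/(mol*K).
RT = 8.314 * 457 = 3799.498 J/mol
exponent = -dG*1000 / (RT) = -(15.84*1000) / 3799.498 = -4.1689718
K = exp(-4.1689718)
K = 0.015468156, rounded to 4 significant figures:

0.01547


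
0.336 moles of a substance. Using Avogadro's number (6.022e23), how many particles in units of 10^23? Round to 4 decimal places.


N = n * NA, then divide by 1e23 for the requested units.
N / 1e23 = n * 6.022
N / 1e23 = 0.336 * 6.022
N / 1e23 = 2.023392, rounded to 4 dp:

2.0234


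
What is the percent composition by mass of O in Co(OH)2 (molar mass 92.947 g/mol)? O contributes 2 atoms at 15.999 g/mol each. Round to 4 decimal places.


pct = 100 * (n_elem * M_elem) / M_total
mass_contribution = 2 * 15.999 = 31.998 g/mol
pct = 100 * 31.998 / 92.947
pct = 34.42607077 %, rounded to 4 dp:

34.4261 %


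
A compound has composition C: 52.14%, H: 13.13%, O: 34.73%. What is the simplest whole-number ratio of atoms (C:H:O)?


Assume 100 g of compound, divide each mass% by atomic mass to get moles, then normalize by the smallest to get a raw atom ratio.
Moles per 100 g: C: 52.14/12.011 = 4.341, H: 13.13/1.008 = 13.0258, O: 34.73/15.999 = 2.1708
Raw ratio (divide by min = 2.1708): C: 2.0, H: 6.001, O: 1.0
Multiply by 1 to clear fractions: C: 2.0 ~= 2, H: 6.001 ~= 6, O: 1.0 ~= 1
Reduce by GCD to get the simplest whole-number ratio:

2:6:1


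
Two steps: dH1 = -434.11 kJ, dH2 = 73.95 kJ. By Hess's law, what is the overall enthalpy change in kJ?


Hess's law: enthalpy is a state function, so add the step enthalpies.
dH_total = dH1 + dH2 = -434.11 + (73.95)
dH_total = -360.16 kJ:

-360.16 kJ


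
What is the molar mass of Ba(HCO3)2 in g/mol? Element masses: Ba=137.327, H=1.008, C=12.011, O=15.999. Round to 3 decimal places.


M = sum(count * atomic_mass) over atoms.
M = 1*137.327 + 2*1.008 + 2*12.011 + 6*15.999
M = 137.327 + 2.016 + 24.022 + 95.994
M = 259.359 g/mol, rounded to 3 dp:

259.359 g/mol


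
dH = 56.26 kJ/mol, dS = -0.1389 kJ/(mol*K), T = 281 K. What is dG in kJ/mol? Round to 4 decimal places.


Gibbs: dG = dH - T*dS (consistent units, dS already in kJ/(mol*K)).
T*dS = 281 * -0.1389 = -39.0309
dG = 56.26 - (-39.0309)
dG = 95.2909 kJ/mol, rounded to 4 dp:

95.2909 kJ/mol


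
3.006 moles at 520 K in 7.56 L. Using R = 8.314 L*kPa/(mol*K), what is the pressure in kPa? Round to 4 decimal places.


PV = nRT, solve for P = nRT / V.
nRT = 3.006 * 8.314 * 520 = 12995.7797
P = 12995.7797 / 7.56
P = 1719.01847884 kPa, rounded to 4 dp:

1719.0185 kPa


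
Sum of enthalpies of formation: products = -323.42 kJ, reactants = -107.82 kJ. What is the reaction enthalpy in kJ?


dH_rxn = sum(dH_f products) - sum(dH_f reactants)
dH_rxn = -323.42 - (-107.82)
dH_rxn = -215.6 kJ:

-215.60 kJ


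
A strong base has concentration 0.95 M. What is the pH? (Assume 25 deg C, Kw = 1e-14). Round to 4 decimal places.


A strong base dissociates completely, so [OH-] equals the given concentration.
pOH = -log10([OH-]) = -log10(0.95) = 0.022276
pH = 14 - pOH = 14 - 0.022276
pH = 13.977724, rounded to 4 dp:

13.9777


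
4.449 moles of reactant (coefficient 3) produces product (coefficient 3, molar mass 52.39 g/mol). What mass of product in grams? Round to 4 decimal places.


Use the coefficient ratio to convert reactant moles to product moles, then multiply by the product's molar mass.
moles_P = moles_R * (coeff_P / coeff_R) = 4.449 * (3/3) = 4.449
mass_P = moles_P * M_P = 4.449 * 52.39
mass_P = 233.08311 g, rounded to 4 dp:

233.0831 g


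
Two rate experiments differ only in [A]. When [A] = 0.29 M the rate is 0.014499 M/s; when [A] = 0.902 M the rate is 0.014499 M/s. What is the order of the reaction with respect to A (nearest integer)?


Rate is proportional to [A]^n, so rate2/rate1 = ([A]2/[A]1)^n. Take logs to solve for n.
rate2/rate1 = 0.014499 / 0.014499 = 1.0
[A]2/[A]1 = 0.902 / 0.29 = 3.1103
n = ln(1.0) / ln(3.1103) = 0.0
Nearest integer order:

0


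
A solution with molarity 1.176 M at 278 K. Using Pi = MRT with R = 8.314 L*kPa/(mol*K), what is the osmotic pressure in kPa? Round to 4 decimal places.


Osmotic pressure (van't Hoff): Pi = M*R*T.
RT = 8.314 * 278 = 2311.292
Pi = 1.176 * 2311.292
Pi = 2718.079392 kPa, rounded to 4 dp:

2718.0794 kPa


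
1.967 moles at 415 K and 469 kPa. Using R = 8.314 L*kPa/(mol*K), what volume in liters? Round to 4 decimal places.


PV = nRT, solve for V = nRT / P.
nRT = 1.967 * 8.314 * 415 = 6786.7598
V = 6786.7598 / 469
V = 14.4707032 L, rounded to 4 dp:

14.4707 L


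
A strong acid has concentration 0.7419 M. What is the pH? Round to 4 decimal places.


A strong acid dissociates completely, so [H+] equals the given concentration.
pH = -log10([H+]) = -log10(0.7419)
pH = 0.12965463, rounded to 4 dp:

0.1297


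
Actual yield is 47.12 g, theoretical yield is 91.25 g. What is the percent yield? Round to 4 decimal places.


% yield = 100 * actual / theoretical
% yield = 100 * 47.12 / 91.25
% yield = 51.63835616 %, rounded to 4 dp:

51.6384 %


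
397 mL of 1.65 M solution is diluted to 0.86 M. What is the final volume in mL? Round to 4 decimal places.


Dilution: M1*V1 = M2*V2, solve for V2.
V2 = M1*V1 / M2
V2 = 1.65 * 397 / 0.86
V2 = 655.05 / 0.86
V2 = 761.68604651 mL, rounded to 4 dp:

761.6860 mL
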